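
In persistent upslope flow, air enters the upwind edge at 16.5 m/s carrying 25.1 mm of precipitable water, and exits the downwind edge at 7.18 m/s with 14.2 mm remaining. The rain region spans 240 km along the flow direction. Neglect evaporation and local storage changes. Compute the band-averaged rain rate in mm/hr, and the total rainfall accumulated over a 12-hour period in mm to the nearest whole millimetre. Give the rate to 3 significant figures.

R ≈ 4.68 mm/hr; total ≈ 56 mm

Column moisture flux per unit crosswind length is F = V × PW.
Inflow: F_in = 16.5 × 25.1 = 414.15 mm·m/s
Outflow: F_out = 7.18 × 14.2 = 101.956 mm·m/s
Steady-state rate R = (F_in − F_out)/L = (414.15 − 101.956) / 240000 m = 1.301e-03 mm/s.
R = 1.301e-03 × 3600 = 4.68 mm/hr.
Over 12 h: total = 4.68 × 12 = 56.16 ≈ 56 mm.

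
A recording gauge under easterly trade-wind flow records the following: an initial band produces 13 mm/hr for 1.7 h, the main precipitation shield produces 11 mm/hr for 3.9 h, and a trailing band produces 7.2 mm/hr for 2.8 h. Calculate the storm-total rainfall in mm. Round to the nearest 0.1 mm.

Total = Σ Rᵢ Δtᵢ = 13 × 1.7 + 11 × 3.9 + 7.2 × 2.8
      = 22.1 + 42.9 + 20.16 = 85.2 mm.

total ≈ 85.2 mm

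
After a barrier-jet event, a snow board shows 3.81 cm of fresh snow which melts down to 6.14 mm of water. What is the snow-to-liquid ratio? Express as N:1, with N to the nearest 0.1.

ratio ≈ 6.2

Ratio = snow depth / SWE = 38.1 mm / 6.14 mm = 6.2, i.e. 6.2:1.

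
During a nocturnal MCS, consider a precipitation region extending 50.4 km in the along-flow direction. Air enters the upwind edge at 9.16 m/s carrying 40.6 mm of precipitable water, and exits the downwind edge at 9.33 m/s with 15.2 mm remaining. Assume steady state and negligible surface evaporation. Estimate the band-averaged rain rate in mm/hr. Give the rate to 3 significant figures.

R ≈ 16.4 mm/hr

Column moisture flux per unit crosswind length is F = V × PW.
Inflow: F_in = 9.16 × 40.6 = 371.896 mm·m/s
Outflow: F_out = 9.33 × 15.2 = 141.816 mm·m/s
Steady-state rate R = (F_in − F_out)/L = (371.896 − 141.816) / 50400 m = 4.565e-03 mm/s.
R = 4.565e-03 × 3600 = 16.4 mm/hr.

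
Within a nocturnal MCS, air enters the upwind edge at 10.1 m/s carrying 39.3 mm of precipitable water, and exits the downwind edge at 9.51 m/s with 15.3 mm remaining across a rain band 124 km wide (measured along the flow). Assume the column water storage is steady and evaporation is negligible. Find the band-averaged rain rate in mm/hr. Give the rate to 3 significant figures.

Column moisture flux per unit crosswind length is F = V × PW.
Inflow: F_in = 10.1 × 39.3 = 396.93 mm·m/s
Outflow: F_out = 9.51 × 15.3 = 145.503 mm·m/s
Steady-state rate R = (F_in − F_out)/L = (396.93 − 145.503) / 124000 m = 2.028e-03 mm/s.
R = 2.028e-03 × 3600 = 7.30 mm/hr.

R ≈ 7.30 mm/hr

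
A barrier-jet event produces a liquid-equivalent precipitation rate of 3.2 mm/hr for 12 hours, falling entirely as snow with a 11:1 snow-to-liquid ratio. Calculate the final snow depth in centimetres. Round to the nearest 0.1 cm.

snow depth ≈ 42.2 cm

Liquid-equivalent depth = 3.2 × 12 = 38.4 mm.
Snow depth = 38.4 mm × 11 = 422.4 mm = 42.2 cm.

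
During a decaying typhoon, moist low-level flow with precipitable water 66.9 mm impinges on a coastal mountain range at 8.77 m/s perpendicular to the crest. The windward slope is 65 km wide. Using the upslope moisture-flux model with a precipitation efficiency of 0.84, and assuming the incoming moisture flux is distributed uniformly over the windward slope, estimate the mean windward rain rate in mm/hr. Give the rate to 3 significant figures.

R ≈ 27.3 mm/hr

Incoming column moisture flux per unit ridge length: F = V × PW = 8.77 × 66.9 = 586.713 mm·m/s.
Spread over the 65 km slope with efficiency ε = 0.84: R = ε·F/W = 0.84 × 586.713 / 65000 m = 7.582e-03 mm/s.
R = 7.582e-03 × 3600 = 27.3 mm/hr.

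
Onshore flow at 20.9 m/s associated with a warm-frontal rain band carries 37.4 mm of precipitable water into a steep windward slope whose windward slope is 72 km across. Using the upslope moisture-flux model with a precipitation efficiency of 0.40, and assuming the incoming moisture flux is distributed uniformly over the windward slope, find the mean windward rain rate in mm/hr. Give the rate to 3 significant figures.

R ≈ 15.6 mm/hr

Incoming column moisture flux per unit ridge length: F = V × PW = 20.9 × 37.4 = 781.66 mm·m/s.
Spread over the 72 km slope with efficiency ε = 0.40: R = ε·F/W = 0.40 × 781.66 / 72000 m = 4.343e-03 mm/s.
R = 4.343e-03 × 3600 = 15.6 mm/hr.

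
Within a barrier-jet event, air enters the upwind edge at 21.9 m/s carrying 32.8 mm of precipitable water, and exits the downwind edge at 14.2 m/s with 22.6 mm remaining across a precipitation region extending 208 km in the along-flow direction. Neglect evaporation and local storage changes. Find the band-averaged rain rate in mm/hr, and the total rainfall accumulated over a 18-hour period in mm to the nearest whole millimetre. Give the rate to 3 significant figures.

Column moisture flux per unit crosswind length is F = V × PW.
Inflow: F_in = 21.9 × 32.8 = 718.32 mm·m/s
Outflow: F_out = 14.2 × 22.6 = 320.92 mm·m/s
Steady-state rate R = (F_in − F_out)/L = (718.32 − 320.92) / 208000 m = 1.911e-03 mm/s.
R = 1.911e-03 × 3600 = 6.88 mm/hr.
Over 18 h: total = 6.88 × 18 = 123.84 ≈ 124 mm.

R ≈ 6.88 mm/hr; total ≈ 124 mm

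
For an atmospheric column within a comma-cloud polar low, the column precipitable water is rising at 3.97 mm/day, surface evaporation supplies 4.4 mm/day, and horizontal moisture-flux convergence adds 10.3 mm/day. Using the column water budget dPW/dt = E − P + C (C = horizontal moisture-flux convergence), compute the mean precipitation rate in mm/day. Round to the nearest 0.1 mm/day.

dPW/dt = +3.97 mm/day.
P = E + C − dPW/dt = 4.4 + (10.3) − (+3.97) = 10.7 mm/day.

P ≈ 10.7 mm/day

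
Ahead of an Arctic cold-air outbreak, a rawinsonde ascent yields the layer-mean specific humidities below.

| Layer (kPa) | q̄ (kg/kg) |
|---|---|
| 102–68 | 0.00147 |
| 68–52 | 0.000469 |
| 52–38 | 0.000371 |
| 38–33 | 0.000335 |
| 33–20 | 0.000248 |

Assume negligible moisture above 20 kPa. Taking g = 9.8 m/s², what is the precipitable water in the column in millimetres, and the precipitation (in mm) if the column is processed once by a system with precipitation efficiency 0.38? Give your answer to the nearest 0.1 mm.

Precipitable water is the column-integrated vapour mass per unit area: PW = (1/g) Σ q̄ Δp, with q in kg/kg and Δp in Pa (1 kg/m² of water = 1 mm).
Layer 102–68 kPa: Δp = 340 hPa = 34000 Pa, q̄ = 0.00147 kg/kg → 0.00147 × 34000 / 9.8 = 5.10 mm
Layer 68–52 kPa: Δp = 160 hPa = 16000 Pa, q̄ = 0.000469 kg/kg → 0.000469 × 16000 / 9.8 = 0.77 mm
Layer 52–38 kPa: Δp = 140 hPa = 14000 Pa, q̄ = 0.000371 kg/kg → 0.000371 × 14000 / 9.8 = 0.53 mm
Layer 38–33 kPa: Δp = 50 hPa = 5000 Pa, q̄ = 0.000335 kg/kg → 0.000335 × 5000 / 9.8 = 0.17 mm
Layer 33–20 kPa: Δp = 130 hPa = 13000 Pa, q̄ = 0.000248 kg/kg → 0.000248 × 13000 / 9.8 = 0.33 mm
PW = 5.10 + 0.77 + 0.53 + 0.17 + 0.33 = 6.90 ≈ 6.9 mm.
Precipitation = ε × PW = 0.38 × 6.9 = 2.6 mm.

PW ≈ 6.9 mm; precipitation ≈ 2.6 mm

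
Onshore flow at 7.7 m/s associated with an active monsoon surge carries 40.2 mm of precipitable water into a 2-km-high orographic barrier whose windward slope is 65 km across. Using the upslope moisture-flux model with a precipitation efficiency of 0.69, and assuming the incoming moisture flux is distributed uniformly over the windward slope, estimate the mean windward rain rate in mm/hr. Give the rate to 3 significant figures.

R ≈ 11.8 mm/hr

Incoming column moisture flux per unit ridge length: F = V × PW = 7.7 × 40.2 = 309.54 mm·m/s.
Spread over the 65 km slope with efficiency ε = 0.69: R = ε·F/W = 0.69 × 309.54 / 65000 m = 3.286e-03 mm/s.
R = 3.286e-03 × 3600 = 11.8 mm/hr.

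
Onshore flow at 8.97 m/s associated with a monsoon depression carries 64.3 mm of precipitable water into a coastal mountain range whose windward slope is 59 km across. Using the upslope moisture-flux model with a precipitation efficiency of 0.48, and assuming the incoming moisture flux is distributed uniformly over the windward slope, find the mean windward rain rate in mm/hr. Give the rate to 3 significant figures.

Incoming column moisture flux per unit ridge length: F = V × PW = 8.97 × 64.3 = 576.771 mm·m/s.
Spread over the 59 km slope with efficiency ε = 0.48: R = ε·F/W = 0.48 × 576.771 / 59000 m = 4.692e-03 mm/s.
R = 4.692e-03 × 3600 = 16.9 mm/hr.

R ≈ 16.9 mm/hr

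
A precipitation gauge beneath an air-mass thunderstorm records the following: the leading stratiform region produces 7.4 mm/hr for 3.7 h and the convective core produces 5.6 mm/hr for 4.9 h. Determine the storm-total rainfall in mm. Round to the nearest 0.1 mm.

Total = Σ Rᵢ Δtᵢ = 7.4 × 3.7 + 5.6 × 4.9
      = 27.38 + 27.44 = 54.8 mm.

total ≈ 54.8 mm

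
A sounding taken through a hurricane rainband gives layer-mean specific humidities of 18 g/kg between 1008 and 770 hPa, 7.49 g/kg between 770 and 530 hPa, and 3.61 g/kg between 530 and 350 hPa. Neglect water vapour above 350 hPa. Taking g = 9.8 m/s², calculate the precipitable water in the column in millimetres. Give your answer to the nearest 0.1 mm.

PW ≈ 68.7 mm

Precipitable water is the column-integrated vapour mass per unit area: PW = (1/g) Σ q̄ Δp, with q in kg/kg and Δp in Pa (1 kg/m² of water = 1 mm).
Layer 1008–770 hPa: Δp = 238 hPa = 23800 Pa, q̄ = 0.018 kg/kg → 0.018 × 23800 / 9.8 = 43.71 mm
Layer 770–530 hPa: Δp = 240 hPa = 24000 Pa, q̄ = 0.00749 kg/kg → 0.00749 × 24000 / 9.8 = 18.34 mm
Layer 530–350 hPa: Δp = 180 hPa = 18000 Pa, q̄ = 0.00361 kg/kg → 0.00361 × 18000 / 9.8 = 6.63 mm
PW = 43.71 + 18.34 + 6.63 = 68.68 ≈ 68.7 mm.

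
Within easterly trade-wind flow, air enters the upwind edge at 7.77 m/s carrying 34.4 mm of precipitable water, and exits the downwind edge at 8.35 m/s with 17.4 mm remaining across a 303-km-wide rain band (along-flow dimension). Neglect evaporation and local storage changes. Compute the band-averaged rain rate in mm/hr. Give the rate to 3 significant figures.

Column moisture flux per unit crosswind length is F = V × PW.
Inflow: F_in = 7.77 × 34.4 = 267.288 mm·m/s
Outflow: F_out = 8.35 × 17.4 = 145.29 mm·m/s
Steady-state rate R = (F_in − F_out)/L = (267.288 − 145.29) / 303000 m = 4.026e-04 mm/s.
R = 4.026e-04 × 3600 = 1.45 mm/hr.

R ≈ 1.45 mm/hr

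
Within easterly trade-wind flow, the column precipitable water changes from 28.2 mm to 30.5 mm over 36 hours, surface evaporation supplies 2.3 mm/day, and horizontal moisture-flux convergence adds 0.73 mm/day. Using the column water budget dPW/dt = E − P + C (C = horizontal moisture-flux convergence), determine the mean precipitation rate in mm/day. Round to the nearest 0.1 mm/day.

dPW/dt = (30.5 − 28.2) mm / (36/24 day) = +1.533 mm/day.
P = E + C − dPW/dt = 2.3 + (0.73) − (+1.533) = 1.5 mm/day.

P ≈ 1.5 mm/day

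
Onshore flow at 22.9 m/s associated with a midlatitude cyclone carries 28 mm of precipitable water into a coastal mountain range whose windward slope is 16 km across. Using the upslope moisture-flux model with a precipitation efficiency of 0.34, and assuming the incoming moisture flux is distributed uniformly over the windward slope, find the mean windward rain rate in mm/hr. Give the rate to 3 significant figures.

R ≈ 49.1 mm/hr

Incoming column moisture flux per unit ridge length: F = V × PW = 22.9 × 28 = 641.2 mm·m/s.
Spread over the 16 km slope with efficiency ε = 0.34: R = ε·F/W = 0.34 × 641.2 / 16000 m = 1.363e-02 mm/s.
R = 1.363e-02 × 3600 = 49.1 mm/hr.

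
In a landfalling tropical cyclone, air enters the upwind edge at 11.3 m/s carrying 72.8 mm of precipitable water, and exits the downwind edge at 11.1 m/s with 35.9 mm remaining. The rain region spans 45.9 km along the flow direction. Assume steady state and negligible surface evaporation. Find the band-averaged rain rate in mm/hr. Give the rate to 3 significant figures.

R ≈ 33.3 mm/hr

Column moisture flux per unit crosswind length is F = V × PW.
Inflow: F_in = 11.3 × 72.8 = 822.64 mm·m/s
Outflow: F_out = 11.1 × 35.9 = 398.49 mm·m/s
Steady-state rate R = (F_in − F_out)/L = (822.64 − 398.49) / 45900 m = 9.241e-03 mm/s.
R = 9.241e-03 × 3600 = 33.3 mm/hr.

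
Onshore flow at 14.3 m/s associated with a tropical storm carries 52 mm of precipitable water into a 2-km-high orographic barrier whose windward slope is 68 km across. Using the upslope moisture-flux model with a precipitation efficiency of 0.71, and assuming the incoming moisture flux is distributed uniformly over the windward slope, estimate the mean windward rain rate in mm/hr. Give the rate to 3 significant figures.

R ≈ 28.0 mm/hr

Incoming column moisture flux per unit ridge length: F = V × PW = 14.3 × 52 = 743.6 mm·m/s.
Spread over the 68 km slope with efficiency ε = 0.71: R = ε·F/W = 0.71 × 743.6 / 68000 m = 7.764e-03 mm/s.
R = 7.764e-03 × 3600 = 28.0 mm/hr.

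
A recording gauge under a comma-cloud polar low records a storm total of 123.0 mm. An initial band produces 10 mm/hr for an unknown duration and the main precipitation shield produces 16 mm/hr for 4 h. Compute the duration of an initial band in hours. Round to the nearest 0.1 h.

Known phases: 16 × 4 = 64 mm.
Remaining depth = 123.0 − 64 = 59 mm.
Duration = 59 / 10 = 5.9 h.

duration ≈ 5.9 h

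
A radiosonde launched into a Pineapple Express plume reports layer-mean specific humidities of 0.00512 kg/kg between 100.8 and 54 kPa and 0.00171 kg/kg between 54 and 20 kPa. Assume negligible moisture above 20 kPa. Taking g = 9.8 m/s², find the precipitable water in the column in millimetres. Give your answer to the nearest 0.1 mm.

PW ≈ 30.4 mm

Precipitable water is the column-integrated vapour mass per unit area: PW = (1/g) Σ q̄ Δp, with q in kg/kg and Δp in Pa (1 kg/m² of water = 1 mm).
Layer 100.8–54 kPa: Δp = 468 hPa = 46800 Pa, q̄ = 0.00512 kg/kg → 0.00512 × 46800 / 9.8 = 24.45 mm
Layer 54–20 kPa: Δp = 340 hPa = 34000 Pa, q̄ = 0.00171 kg/kg → 0.00171 × 34000 / 9.8 = 5.93 mm
PW = 24.45 + 5.93 = 30.38 ≈ 30.4 mm.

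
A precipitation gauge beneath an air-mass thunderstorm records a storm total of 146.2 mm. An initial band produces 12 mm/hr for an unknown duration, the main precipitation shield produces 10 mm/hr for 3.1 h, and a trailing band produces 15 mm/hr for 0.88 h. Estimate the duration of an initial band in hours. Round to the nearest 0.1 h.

Known phases: 10 × 3.1 + 15 × 0.88 = 31 + 13.2 = 44.2 mm.
Remaining depth = 146.2 − 44.2 = 102 mm.
Duration = 102 / 12 = 8.5 h.

duration ≈ 8.5 h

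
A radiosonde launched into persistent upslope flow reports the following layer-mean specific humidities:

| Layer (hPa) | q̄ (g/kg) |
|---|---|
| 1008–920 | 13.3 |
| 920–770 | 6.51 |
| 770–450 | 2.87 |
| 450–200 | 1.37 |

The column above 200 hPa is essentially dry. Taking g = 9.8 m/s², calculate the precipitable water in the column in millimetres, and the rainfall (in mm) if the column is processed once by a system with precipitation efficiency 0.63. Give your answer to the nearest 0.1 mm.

PW ≈ 34.8 mm; rainfall ≈ 21.9 mm

Precipitable water is the column-integrated vapour mass per unit area: PW = (1/g) Σ q̄ Δp, with q in kg/kg and Δp in Pa (1 kg/m² of water = 1 mm).
Layer 1008–920 hPa: Δp = 88 hPa = 8800 Pa, q̄ = 0.0133 kg/kg → 0.0133 × 8800 / 9.8 = 11.94 mm
Layer 920–770 hPa: Δp = 150 hPa = 15000 Pa, q̄ = 0.00651 kg/kg → 0.00651 × 15000 / 9.8 = 9.96 mm
Layer 770–450 hPa: Δp = 320 hPa = 32000 Pa, q̄ = 0.00287 kg/kg → 0.00287 × 32000 / 9.8 = 9.37 mm
Layer 450–200 hPa: Δp = 250 hPa = 25000 Pa, q̄ = 0.00137 kg/kg → 0.00137 × 25000 / 9.8 = 3.49 mm
PW = 11.94 + 9.96 + 9.37 + 3.49 = 34.76 ≈ 34.8 mm.
Rainfall = ε × PW = 0.63 × 34.8 = 21.9 mm.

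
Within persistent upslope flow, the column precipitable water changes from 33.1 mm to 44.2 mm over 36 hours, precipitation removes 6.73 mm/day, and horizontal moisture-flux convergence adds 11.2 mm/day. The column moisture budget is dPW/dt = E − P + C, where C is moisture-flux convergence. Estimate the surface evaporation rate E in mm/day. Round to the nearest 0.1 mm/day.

E ≈ 2.9 mm/day

dPW/dt = (44.2 − 33.1) mm / (36/24 day) = +7.400 mm/day.
E = dPW/dt + P − C = (+7.400) + 6.73 − (11.2) = 2.9 mm/day.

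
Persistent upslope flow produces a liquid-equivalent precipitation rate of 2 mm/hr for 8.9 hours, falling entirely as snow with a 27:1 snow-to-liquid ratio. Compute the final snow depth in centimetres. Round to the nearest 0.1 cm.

Liquid-equivalent depth = 2 × 8.9 = 17.8 mm.
Snow depth = 17.8 mm × 27 = 480.6 mm = 48.1 cm.

snow depth ≈ 48.1 cm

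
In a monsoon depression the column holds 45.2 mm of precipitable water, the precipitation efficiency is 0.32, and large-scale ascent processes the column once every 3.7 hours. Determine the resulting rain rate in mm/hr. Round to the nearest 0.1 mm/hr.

Each overturning extracts ε × PW = 0.32 × 45.2 = 14.464 mm.
Rate = ε·PW / τ = 14.464 / 3.7 h = 3.9 mm/hr.

R ≈ 3.9 mm/hr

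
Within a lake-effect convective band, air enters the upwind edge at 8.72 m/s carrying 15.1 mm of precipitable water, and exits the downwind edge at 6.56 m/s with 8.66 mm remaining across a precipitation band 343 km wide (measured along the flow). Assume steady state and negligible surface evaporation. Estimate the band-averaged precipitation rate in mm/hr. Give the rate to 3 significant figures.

R ≈ 0.786 mm/hr

Column moisture flux per unit crosswind length is F = V × PW.
Inflow: F_in = 8.72 × 15.1 = 131.672 mm·m/s
Outflow: F_out = 6.56 × 8.66 = 56.8096 mm·m/s
Steady-state rate R = (F_in − F_out)/L = (131.672 − 56.8096) / 343000 m = 2.183e-04 mm/s.
R = 2.183e-04 × 3600 = 0.786 mm/hr.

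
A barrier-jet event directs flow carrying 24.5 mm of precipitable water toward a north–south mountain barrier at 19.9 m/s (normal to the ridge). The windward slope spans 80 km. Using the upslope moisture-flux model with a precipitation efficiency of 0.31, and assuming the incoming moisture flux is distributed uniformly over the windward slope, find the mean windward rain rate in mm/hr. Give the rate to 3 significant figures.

R ≈ 6.80 mm/hr

Incoming column moisture flux per unit ridge length: F = V × PW = 19.9 × 24.5 = 487.55 mm·m/s.
Spread over the 80 km slope with efficiency ε = 0.31: R = ε·F/W = 0.31 × 487.55 / 80000 m = 1.889e-03 mm/s.
R = 1.889e-03 × 3600 = 6.80 mm/hr.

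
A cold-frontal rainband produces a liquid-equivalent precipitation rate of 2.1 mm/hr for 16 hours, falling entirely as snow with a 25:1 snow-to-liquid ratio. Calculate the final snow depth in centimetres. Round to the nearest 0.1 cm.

snow depth ≈ 84.0 cm

Liquid-equivalent depth = 2.1 × 16 = 33.6 mm.
Snow depth = 33.6 mm × 25 = 840 mm = 84.0 cm.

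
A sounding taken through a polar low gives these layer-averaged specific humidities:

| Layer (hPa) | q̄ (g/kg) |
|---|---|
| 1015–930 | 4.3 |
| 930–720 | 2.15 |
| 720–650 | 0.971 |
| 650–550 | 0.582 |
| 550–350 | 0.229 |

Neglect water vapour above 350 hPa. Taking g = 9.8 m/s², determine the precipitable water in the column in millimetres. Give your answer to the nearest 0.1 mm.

Precipitable water is the column-integrated vapour mass per unit area: PW = (1/g) Σ q̄ Δp, with q in kg/kg and Δp in Pa (1 kg/m² of water = 1 mm).
Layer 1015–930 hPa: Δp = 85 hPa = 8500 Pa, q̄ = 0.0043 kg/kg → 0.0043 × 8500 / 9.8 = 3.73 mm
Layer 930–720 hPa: Δp = 210 hPa = 21000 Pa, q̄ = 0.00215 kg/kg → 0.00215 × 21000 / 9.8 = 4.61 mm
Layer 720–650 hPa: Δp = 70 hPa = 7000 Pa, q̄ = 0.000971 kg/kg → 0.000971 × 7000 / 9.8 = 0.69 mm
Layer 650–550 hPa: Δp = 100 hPa = 10000 Pa, q̄ = 0.000582 kg/kg → 0.000582 × 10000 / 9.8 = 0.59 mm
Layer 550–350 hPa: Δp = 200 hPa = 20000 Pa, q̄ = 0.000229 kg/kg → 0.000229 × 20000 / 9.8 = 0.47 mm
PW = 3.73 + 4.61 + 0.69 + 0.59 + 0.47 = 10.09 ≈ 10.1 mm.

PW ≈ 10.1 mm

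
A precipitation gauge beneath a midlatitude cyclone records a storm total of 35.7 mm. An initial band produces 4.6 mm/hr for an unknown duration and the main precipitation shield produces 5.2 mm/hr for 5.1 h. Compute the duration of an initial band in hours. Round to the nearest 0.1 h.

duration ≈ 2.0 h

Known phases: 5.2 × 5.1 = 26.52 mm.
Remaining depth = 35.7 − 26.52 = 9.18 mm.
Duration = 9.18 / 4.6 = 2.0 h.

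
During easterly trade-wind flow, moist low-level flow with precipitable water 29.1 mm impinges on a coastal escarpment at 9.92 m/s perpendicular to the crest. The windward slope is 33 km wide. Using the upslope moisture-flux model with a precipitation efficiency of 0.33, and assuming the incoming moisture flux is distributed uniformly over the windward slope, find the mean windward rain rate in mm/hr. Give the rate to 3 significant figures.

R ≈ 10.4 mm/hr

Incoming column moisture flux per unit ridge length: F = V × PW = 9.92 × 29.1 = 288.672 mm·m/s.
Spread over the 33 km slope with efficiency ε = 0.33: R = ε·F/W = 0.33 × 288.672 / 33000 m = 2.887e-03 mm/s.
R = 2.887e-03 × 3600 = 10.4 mm/hr.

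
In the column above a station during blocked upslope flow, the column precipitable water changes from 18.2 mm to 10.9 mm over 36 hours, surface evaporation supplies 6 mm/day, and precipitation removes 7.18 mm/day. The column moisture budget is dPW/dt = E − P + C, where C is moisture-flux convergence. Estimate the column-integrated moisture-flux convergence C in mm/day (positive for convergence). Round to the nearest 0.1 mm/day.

dPW/dt = (10.9 − 18.2) mm / (36/24 day) = -4.867 mm/day.
C = dPW/dt − E + P = (-4.867) − 6 + 7.18 = -3.7 mm/day.

C ≈ -3.7 mm/day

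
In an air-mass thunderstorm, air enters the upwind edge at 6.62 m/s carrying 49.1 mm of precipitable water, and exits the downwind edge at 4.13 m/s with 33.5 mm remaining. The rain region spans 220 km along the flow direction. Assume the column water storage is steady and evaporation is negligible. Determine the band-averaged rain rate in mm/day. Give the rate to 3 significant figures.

R ≈ 73.3 mm/day

Column moisture flux per unit crosswind length is F = V × PW.
Inflow: F_in = 6.62 × 49.1 = 325.042 mm·m/s
Outflow: F_out = 4.13 × 33.5 = 138.355 mm·m/s
Steady-state rate R = (F_in − F_out)/L = (325.042 − 138.355) / 220000 m = 8.486e-04 mm/s.
R = 8.486e-04 × 3600 × 24 = 73.3 mm/day.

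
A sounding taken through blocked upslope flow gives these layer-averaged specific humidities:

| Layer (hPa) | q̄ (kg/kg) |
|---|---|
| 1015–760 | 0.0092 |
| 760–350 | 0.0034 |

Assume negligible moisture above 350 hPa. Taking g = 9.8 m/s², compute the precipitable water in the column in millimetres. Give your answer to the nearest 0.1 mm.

PW ≈ 38.2 mm

Precipitable water is the column-integrated vapour mass per unit area: PW = (1/g) Σ q̄ Δp, with q in kg/kg and Δp in Pa (1 kg/m² of water = 1 mm).
Layer 1015–760 hPa: Δp = 255 hPa = 25500 Pa, q̄ = 0.0092 kg/kg → 0.0092 × 25500 / 9.8 = 23.94 mm
Layer 760–350 hPa: Δp = 410 hPa = 41000 Pa, q̄ = 0.0034 kg/kg → 0.0034 × 41000 / 9.8 = 14.22 mm
PW = 23.94 + 14.22 = 38.16 ≈ 38.2 mm.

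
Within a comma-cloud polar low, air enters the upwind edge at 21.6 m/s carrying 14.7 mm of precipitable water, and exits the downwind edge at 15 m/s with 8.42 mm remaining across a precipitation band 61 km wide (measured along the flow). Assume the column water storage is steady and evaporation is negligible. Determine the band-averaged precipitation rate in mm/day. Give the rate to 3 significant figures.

Column moisture flux per unit crosswind length is F = V × PW.
Inflow: F_in = 21.6 × 14.7 = 317.52 mm·m/s
Outflow: F_out = 15 × 8.42 = 126.3 mm·m/s
Steady-state rate R = (F_in − F_out)/L = (317.52 − 126.3) / 61000 m = 3.135e-03 mm/s.
R = 3.135e-03 × 3600 × 24 = 271 mm/day.

R ≈ 271 mm/day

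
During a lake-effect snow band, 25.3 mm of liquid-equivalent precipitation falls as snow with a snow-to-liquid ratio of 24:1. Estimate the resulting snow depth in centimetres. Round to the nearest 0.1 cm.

snow depth ≈ 60.7 cm

Snow depth = liquid × ratio = 25.3 mm × 24 = 607.2 mm = 60.7 cm.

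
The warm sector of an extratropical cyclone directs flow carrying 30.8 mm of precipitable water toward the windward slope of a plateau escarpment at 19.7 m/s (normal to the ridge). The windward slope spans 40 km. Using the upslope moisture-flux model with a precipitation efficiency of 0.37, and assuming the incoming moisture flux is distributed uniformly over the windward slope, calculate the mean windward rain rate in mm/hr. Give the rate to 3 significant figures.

Incoming column moisture flux per unit ridge length: F = V × PW = 19.7 × 30.8 = 606.76 mm·m/s.
Spread over the 40 km slope with efficiency ε = 0.37: R = ε·F/W = 0.37 × 606.76 / 40000 m = 5.613e-03 mm/s.
R = 5.613e-03 × 3600 = 20.2 mm/hr.

R ≈ 20.2 mm/hr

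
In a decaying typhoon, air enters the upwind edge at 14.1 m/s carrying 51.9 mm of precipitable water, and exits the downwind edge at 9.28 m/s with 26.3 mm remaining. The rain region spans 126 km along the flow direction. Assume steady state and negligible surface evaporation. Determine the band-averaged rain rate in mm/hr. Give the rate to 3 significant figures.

Column moisture flux per unit crosswind length is F = V × PW.
Inflow: F_in = 14.1 × 51.9 = 731.79 mm·m/s
Outflow: F_out = 9.28 × 26.3 = 244.064 mm·m/s
Steady-state rate R = (F_in − F_out)/L = (731.79 − 244.064) / 126000 m = 3.871e-03 mm/s.
R = 3.871e-03 × 3600 = 13.9 mm/hr.

R ≈ 13.9 mm/hr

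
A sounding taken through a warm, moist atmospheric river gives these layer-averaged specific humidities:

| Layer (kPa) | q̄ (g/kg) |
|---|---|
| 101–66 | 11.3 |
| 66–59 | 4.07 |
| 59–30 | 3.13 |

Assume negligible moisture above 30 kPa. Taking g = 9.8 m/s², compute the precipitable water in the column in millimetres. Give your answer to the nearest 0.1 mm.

Precipitable water is the column-integrated vapour mass per unit area: PW = (1/g) Σ q̄ Δp, with q in kg/kg and Δp in Pa (1 kg/m² of water = 1 mm).
Layer 101–66 kPa: Δp = 350 hPa = 35000 Pa, q̄ = 0.0113 kg/kg → 0.0113 × 35000 / 9.8 = 40.36 mm
Layer 66–59 kPa: Δp = 70 hPa = 7000 Pa, q̄ = 0.00407 kg/kg → 0.00407 × 7000 / 9.8 = 2.91 mm
Layer 59–30 kPa: Δp = 290 hPa = 29000 Pa, q̄ = 0.00313 kg/kg → 0.00313 × 29000 / 9.8 = 9.26 mm
PW = 40.36 + 2.91 + 9.26 = 52.53 ≈ 52.5 mm.

PW ≈ 52.5 mm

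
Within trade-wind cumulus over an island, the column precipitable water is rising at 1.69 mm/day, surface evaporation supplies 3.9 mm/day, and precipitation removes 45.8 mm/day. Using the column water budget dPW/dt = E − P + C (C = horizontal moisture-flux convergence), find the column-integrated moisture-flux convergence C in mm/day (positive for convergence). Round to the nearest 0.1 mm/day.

C ≈ 43.6 mm/day

dPW/dt = +1.69 mm/day.
C = dPW/dt − E + P = (+1.69) − 3.9 + 45.8 = 43.6 mm/day.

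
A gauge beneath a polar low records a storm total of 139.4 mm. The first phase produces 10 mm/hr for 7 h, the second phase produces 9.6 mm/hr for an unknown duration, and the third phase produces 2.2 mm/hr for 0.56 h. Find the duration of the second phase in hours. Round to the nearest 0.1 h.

Known phases: 10 × 7 + 2.2 × 0.56 = 70 + 1.232 = 71.232 mm.
Remaining depth = 139.4 − 71.232 = 68.168 mm.
Duration = 68.168 / 9.6 = 7.1 h.

duration ≈ 7.1 h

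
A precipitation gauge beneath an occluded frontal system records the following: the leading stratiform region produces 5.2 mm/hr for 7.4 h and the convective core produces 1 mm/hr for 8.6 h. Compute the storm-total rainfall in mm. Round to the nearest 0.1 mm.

Total = Σ Rᵢ Δtᵢ = 5.2 × 7.4 + 1 × 8.6
      = 38.48 + 8.6 = 47.1 mm.

total ≈ 47.1 mm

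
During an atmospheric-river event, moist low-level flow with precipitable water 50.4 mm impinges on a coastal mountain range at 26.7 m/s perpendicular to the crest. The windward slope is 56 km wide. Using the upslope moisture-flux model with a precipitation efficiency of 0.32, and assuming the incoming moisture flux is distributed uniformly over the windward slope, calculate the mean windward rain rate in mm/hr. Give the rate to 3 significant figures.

R ≈ 27.7 mm/hr

Incoming column moisture flux per unit ridge length: F = V × PW = 26.7 × 50.4 = 1345.68 mm·m/s.
Spread over the 56 km slope with efficiency ε = 0.32: R = ε·F/W = 0.32 × 1345.68 / 56000 m = 7.690e-03 mm/s.
R = 7.690e-03 × 3600 = 27.7 mm/hr.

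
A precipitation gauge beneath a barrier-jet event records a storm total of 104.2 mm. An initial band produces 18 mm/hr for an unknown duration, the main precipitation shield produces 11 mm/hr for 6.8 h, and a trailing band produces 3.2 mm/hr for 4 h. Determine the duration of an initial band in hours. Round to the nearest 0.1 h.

duration ≈ 0.9 h

Known phases: 11 × 6.8 + 3.2 × 4 = 74.8 + 12.8 = 87.6 mm.
Remaining depth = 104.2 − 87.6 = 16.6 mm.
Duration = 16.6 / 18 = 0.9 h.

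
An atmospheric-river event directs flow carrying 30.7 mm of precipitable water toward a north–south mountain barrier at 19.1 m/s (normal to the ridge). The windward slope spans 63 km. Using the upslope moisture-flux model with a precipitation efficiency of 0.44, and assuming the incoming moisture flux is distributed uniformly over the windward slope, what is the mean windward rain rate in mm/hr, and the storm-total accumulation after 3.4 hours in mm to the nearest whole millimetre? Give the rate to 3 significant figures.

Incoming column moisture flux per unit ridge length: F = V × PW = 19.1 × 30.7 = 586.37 mm·m/s.
Spread over the 63 km slope with efficiency ε = 0.44: R = ε·F/W = 0.44 × 586.37 / 63000 m = 4.095e-03 mm/s.
R = 4.095e-03 × 3600 = 14.7 mm/hr.
Over 3.4 h: total = 14.7 × 3.4 = 49.98 ≈ 50 mm.

R ≈ 14.7 mm/hr; total ≈ 50 mm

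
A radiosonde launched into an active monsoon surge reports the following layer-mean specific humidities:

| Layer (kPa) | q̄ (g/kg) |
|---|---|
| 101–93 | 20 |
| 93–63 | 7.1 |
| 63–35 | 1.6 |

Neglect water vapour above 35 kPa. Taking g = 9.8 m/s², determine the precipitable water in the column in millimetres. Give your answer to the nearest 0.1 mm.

PW ≈ 42.6 mm

Precipitable water is the column-integrated vapour mass per unit area: PW = (1/g) Σ q̄ Δp, with q in kg/kg and Δp in Pa (1 kg/m² of water = 1 mm).
Layer 101–93 kPa: Δp = 80 hPa = 8000 Pa, q̄ = 0.02 kg/kg → 0.02 × 8000 / 9.8 = 16.33 mm
Layer 93–63 kPa: Δp = 300 hPa = 30000 Pa, q̄ = 0.0071 kg/kg → 0.0071 × 30000 / 9.8 = 21.73 mm
Layer 63–35 kPa: Δp = 280 hPa = 28000 Pa, q̄ = 0.0016 kg/kg → 0.0016 × 28000 / 9.8 = 4.57 mm
PW = 16.33 + 21.73 + 4.57 = 42.63 ≈ 42.6 mm.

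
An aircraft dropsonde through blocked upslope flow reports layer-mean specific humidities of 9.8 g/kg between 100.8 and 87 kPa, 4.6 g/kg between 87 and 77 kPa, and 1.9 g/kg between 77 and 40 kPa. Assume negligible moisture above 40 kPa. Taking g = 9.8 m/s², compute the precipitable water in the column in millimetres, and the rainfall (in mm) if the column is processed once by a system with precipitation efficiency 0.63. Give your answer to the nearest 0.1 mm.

Precipitable water is the column-integrated vapour mass per unit area: PW = (1/g) Σ q̄ Δp, with q in kg/kg and Δp in Pa (1 kg/m² of water = 1 mm).
Layer 100.8–87 kPa: Δp = 138 hPa = 13800 Pa, q̄ = 0.0098 kg/kg → 0.0098 × 13800 / 9.8 = 13.80 mm
Layer 87–77 kPa: Δp = 100 hPa = 10000 Pa, q̄ = 0.0046 kg/kg → 0.0046 × 10000 / 9.8 = 4.69 mm
Layer 77–40 kPa: Δp = 370 hPa = 37000 Pa, q̄ = 0.0019 kg/kg → 0.0019 × 37000 / 9.8 = 7.17 mm
PW = 13.80 + 4.69 + 7.17 = 25.66 ≈ 25.7 mm.
Rainfall = ε × PW = 0.63 × 25.7 = 16.2 mm.

PW ≈ 25.7 mm; rainfall ≈ 16.2 mm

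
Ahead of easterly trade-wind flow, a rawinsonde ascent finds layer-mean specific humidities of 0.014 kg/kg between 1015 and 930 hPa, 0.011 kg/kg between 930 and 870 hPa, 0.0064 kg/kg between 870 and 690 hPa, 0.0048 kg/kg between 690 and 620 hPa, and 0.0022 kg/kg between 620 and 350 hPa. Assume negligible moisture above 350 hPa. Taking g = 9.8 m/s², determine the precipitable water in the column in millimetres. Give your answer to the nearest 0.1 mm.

Precipitable water is the column-integrated vapour mass per unit area: PW = (1/g) Σ q̄ Δp, with q in kg/kg and Δp in Pa (1 kg/m² of water = 1 mm).
Layer 1015–930 hPa: Δp = 85 hPa = 8500 Pa, q̄ = 0.014 kg/kg → 0.014 × 8500 / 9.8 = 12.14 mm
Layer 930–870 hPa: Δp = 60 hPa = 6000 Pa, q̄ = 0.011 kg/kg → 0.011 × 6000 / 9.8 = 6.73 mm
Layer 870–690 hPa: Δp = 180 hPa = 18000 Pa, q̄ = 0.0064 kg/kg → 0.0064 × 18000 / 9.8 = 11.76 mm
Layer 690–620 hPa: Δp = 70 hPa = 7000 Pa, q̄ = 0.0048 kg/kg → 0.0048 × 7000 / 9.8 = 3.43 mm
Layer 620–350 hPa: Δp = 270 hPa = 27000 Pa, q̄ = 0.0022 kg/kg → 0.0022 × 27000 / 9.8 = 6.06 mm
PW = 12.14 + 6.73 + 11.76 + 3.43 + 6.06 = 40.12 ≈ 40.1 mm.

PW ≈ 40.1 mm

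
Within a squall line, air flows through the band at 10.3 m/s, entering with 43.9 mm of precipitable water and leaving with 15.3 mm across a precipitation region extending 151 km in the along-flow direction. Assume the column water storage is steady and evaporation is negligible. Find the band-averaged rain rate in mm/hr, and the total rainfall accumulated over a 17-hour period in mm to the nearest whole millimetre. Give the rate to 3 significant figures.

R ≈ 7.02 mm/hr; total ≈ 119 mm

Column moisture flux per unit crosswind length is F = V × PW.
Inflow: F_in = 10.3 × 43.9 = 452.17 mm·m/s
Outflow: F_out = 10.3 × 15.3 = 157.59 mm·m/s
Steady-state rate R = (F_in − F_out)/L = (452.17 − 157.59) / 151000 m = 1.951e-03 mm/s.
R = 1.951e-03 × 3600 = 7.02 mm/hr.
Over 17 h: total = 7.02 × 17 = 119.34 ≈ 119 mm.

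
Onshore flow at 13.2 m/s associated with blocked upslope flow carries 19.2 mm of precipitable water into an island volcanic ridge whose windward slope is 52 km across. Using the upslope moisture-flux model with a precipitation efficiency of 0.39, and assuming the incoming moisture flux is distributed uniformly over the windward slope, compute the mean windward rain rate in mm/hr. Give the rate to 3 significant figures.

Incoming column moisture flux per unit ridge length: F = V × PW = 13.2 × 19.2 = 253.44 mm·m/s.
Spread over the 52 km slope with efficiency ε = 0.39: R = ε·F/W = 0.39 × 253.44 / 52000 m = 1.901e-03 mm/s.
R = 1.901e-03 × 3600 = 6.84 mm/hr.

R ≈ 6.84 mm/hr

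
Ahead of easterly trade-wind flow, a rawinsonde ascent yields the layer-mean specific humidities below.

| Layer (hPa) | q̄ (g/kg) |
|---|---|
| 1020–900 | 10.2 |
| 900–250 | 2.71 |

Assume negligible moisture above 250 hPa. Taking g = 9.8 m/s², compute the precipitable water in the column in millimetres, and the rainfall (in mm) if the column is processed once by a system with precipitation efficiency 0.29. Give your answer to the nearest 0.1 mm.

Precipitable water is the column-integrated vapour mass per unit area: PW = (1/g) Σ q̄ Δp, with q in kg/kg and Δp in Pa (1 kg/m² of water = 1 mm).
Layer 1020–900 hPa: Δp = 120 hPa = 12000 Pa, q̄ = 0.0102 kg/kg → 0.0102 × 12000 / 9.8 = 12.49 mm
Layer 900–250 hPa: Δp = 650 hPa = 65000 Pa, q̄ = 0.00271 kg/kg → 0.00271 × 65000 / 9.8 = 17.97 mm
PW = 12.49 + 17.97 = 30.46 ≈ 30.5 mm.
Rainfall = ε × PW = 0.29 × 30.5 = 8.8 mm.

PW ≈ 30.5 mm; rainfall ≈ 8.8 mm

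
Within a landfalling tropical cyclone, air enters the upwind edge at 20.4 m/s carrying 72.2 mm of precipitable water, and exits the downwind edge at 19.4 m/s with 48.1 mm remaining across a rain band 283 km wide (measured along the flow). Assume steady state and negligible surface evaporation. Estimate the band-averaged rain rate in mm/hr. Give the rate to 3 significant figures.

Column moisture flux per unit crosswind length is F = V × PW.
Inflow: F_in = 20.4 × 72.2 = 1472.88 mm·m/s
Outflow: F_out = 19.4 × 48.1 = 933.14 mm·m/s
Steady-state rate R = (F_in − F_out)/L = (1472.88 − 933.14) / 283000 m = 1.907e-03 mm/s.
R = 1.907e-03 × 3600 = 6.87 mm/hr.

R ≈ 6.87 mm/hr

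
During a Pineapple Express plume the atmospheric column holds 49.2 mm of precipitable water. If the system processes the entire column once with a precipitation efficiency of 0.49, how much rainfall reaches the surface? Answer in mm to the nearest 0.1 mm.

Rainfall = ε × PW = 0.49 × 49.2 = 24.1 mm.

rainfall ≈ 24.1 mm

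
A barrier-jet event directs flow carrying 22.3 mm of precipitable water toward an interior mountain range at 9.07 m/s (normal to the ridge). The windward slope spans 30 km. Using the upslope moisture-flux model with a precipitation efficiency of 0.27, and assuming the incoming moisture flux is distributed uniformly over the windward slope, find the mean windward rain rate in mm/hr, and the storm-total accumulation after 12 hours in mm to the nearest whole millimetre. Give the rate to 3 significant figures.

R ≈ 6.55 mm/hr; total ≈ 79 mm

Incoming column moisture flux per unit ridge length: F = V × PW = 9.07 × 22.3 = 202.261 mm·m/s.
Spread over the 30 km slope with efficiency ε = 0.27: R = ε·F/W = 0.27 × 202.261 / 30000 m = 1.820e-03 mm/s.
R = 1.820e-03 × 3600 = 6.55 mm/hr.
Over 12 h: total = 6.55 × 12 = 78.6 ≈ 79 mm.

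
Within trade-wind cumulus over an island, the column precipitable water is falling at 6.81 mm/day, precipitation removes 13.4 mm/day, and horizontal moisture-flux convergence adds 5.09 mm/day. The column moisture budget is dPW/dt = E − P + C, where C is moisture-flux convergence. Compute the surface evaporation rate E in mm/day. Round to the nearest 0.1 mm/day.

dPW/dt = -6.81 mm/day.
E = dPW/dt + P − C = (-6.81) + 13.4 − (5.09) = 1.5 mm/day.

E ≈ 1.5 mm/day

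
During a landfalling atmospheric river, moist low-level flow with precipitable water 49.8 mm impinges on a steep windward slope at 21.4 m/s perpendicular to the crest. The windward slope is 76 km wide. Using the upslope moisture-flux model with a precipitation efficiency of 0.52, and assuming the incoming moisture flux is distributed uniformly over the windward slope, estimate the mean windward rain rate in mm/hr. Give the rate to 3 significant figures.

R ≈ 26.3 mm/hr

Incoming column moisture flux per unit ridge length: F = V × PW = 21.4 × 49.8 = 1065.72 mm·m/s.
Spread over the 76 km slope with efficiency ε = 0.52: R = ε·F/W = 0.52 × 1065.72 / 76000 m = 7.292e-03 mm/s.
R = 7.292e-03 × 3600 = 26.3 mm/hr.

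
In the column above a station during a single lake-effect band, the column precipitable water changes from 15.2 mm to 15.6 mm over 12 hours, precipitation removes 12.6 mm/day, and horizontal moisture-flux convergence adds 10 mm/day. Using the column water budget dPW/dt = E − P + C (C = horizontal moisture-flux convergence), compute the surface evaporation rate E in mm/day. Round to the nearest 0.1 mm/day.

dPW/dt = (15.6 − 15.2) mm / (12/24 day) = +0.800 mm/day.
E = dPW/dt + P − C = (+0.800) + 12.6 − (10) = 3.4 mm/day.

E ≈ 3.4 mm/day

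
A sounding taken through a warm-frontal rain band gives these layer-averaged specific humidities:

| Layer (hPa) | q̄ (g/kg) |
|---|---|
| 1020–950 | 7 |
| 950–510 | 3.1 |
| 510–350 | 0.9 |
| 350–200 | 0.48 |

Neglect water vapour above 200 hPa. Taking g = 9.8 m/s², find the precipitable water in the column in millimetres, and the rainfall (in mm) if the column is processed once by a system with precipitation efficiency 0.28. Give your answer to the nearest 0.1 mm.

PW ≈ 21.1 mm; rainfall ≈ 5.9 mm

Precipitable water is the column-integrated vapour mass per unit area: PW = (1/g) Σ q̄ Δp, with q in kg/kg and Δp in Pa (1 kg/m² of water = 1 mm).
Layer 1020–950 hPa: Δp = 70 hPa = 7000 Pa, q̄ = 0.007 kg/kg → 0.007 × 7000 / 9.8 = 5.00 mm
Layer 950–510 hPa: Δp = 440 hPa = 44000 Pa, q̄ = 0.0031 kg/kg → 0.0031 × 44000 / 9.8 = 13.92 mm
Layer 510–350 hPa: Δp = 160 hPa = 16000 Pa, q̄ = 0.0009 kg/kg → 0.0009 × 16000 / 9.8 = 1.47 mm
Layer 350–200 hPa: Δp = 150 hPa = 15000 Pa, q̄ = 0.00048 kg/kg → 0.00048 × 15000 / 9.8 = 0.73 mm
PW = 5.00 + 13.92 + 1.47 + 0.73 = 21.12 ≈ 21.1 mm.
Rainfall = ε × PW = 0.28 × 21.1 = 5.9 mm.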